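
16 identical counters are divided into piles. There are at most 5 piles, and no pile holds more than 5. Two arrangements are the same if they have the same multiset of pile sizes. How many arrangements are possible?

The partitions of 16 that satisfy the conditions:
1, 5, 5, 5
2, 4, 5, 5
1, 1, 4, 5, 5
3, 3, 5, 5
1, 2, 3, 5, 5
2, 2, 2, 5, 5
3, 4, 4, 5
1, 2, 4, 4, 5
1, 3, 3, 4, 5
2, 2, 3, 4, 5
2, 3, 3, 3, 5
4, 4, 4, 4
1, 3, 4, 4, 4
2, 2, 4, 4, 4
2, 3, 3, 4, 4
3, 3, 3, 3, 4
Counting gives 16.

16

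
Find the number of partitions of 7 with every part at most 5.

13

They are:
5,2
5,1,1
4,3
4,2,1
4,1,1,1
3,3,1
3,2,2
3,2,1,1
3,1,1,1,1
2,2,2,1
2,2,1,1,1
2,1,1,1,1,1
1,1,1,1,1,1,1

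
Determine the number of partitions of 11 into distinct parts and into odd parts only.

Enumerating:
11
7, 3, 1
That's 2 in total.

2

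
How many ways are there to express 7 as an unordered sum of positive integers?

15

They are:
7
6,1
5,2
5,1,1
4,3
4,2,1
4,1,1,1
3,3,1
3,2,2
3,2,1,1
3,1,1,1,1
2,2,2,1
2,2,1,1,1
2,1,1,1,1,1
1,1,1,1,1,1,1
Counting gives 15.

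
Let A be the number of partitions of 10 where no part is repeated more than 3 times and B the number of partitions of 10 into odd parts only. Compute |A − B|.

19

Partitions of 10 where no part is repeated more than 3 times: 29.
Partitions of 10 into odd parts only: 10.
|29 − 10| = 19.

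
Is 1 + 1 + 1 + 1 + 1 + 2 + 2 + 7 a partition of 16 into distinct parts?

No

The parts sum to 16, and the condition 'all summands are distinct' is violated.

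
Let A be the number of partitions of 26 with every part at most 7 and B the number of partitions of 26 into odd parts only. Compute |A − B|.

844

Partitions of 26 with every part at most 7: 1009.
Partitions of 26 into odd parts only: 165.
|1009 − 165| = 844.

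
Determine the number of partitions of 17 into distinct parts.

38

There are too many to list fully; the first 12 (by largest part) are:
17
1,16
2,15
3,14
1,2,14
4,13
1,3,13
5,12
1,4,12
2,3,12
6,11
1,5,11
…and 26 more, for 38 total.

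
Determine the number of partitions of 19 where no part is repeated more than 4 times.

Counting exhaustively, 325 partitions satisfy the conditions.

325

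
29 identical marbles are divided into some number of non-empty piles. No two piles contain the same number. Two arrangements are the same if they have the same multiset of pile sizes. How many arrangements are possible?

256

A full systematic count gives 256.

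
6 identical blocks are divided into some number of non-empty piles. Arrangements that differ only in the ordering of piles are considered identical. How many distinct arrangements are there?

11

Listing the qualifying partitions of 6:
6
5+1
4+2
4+1+1
3+3
3+2+1
3+1+1+1
2+2+2
2+2+1+1
2+1+1+1+1
1+1+1+1+1+1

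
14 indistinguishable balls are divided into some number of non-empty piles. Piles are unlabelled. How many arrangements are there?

135

Direct enumeration gives 135 partitions.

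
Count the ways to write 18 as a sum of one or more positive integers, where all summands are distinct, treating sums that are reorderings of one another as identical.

46

A partial list (first 12 by largest part):
18
17 + 1
16 + 2
15 + 3
15 + 2 + 1
14 + 4
14 + 3 + 1
13 + 5
13 + 4 + 1
13 + 3 + 2
12 + 6
12 + 5 + 1
…and 34 more, for 46 total.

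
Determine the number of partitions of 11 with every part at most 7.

A partial list (first 12 by largest part):
4, 7
1, 3, 7
2, 2, 7
1, 1, 2, 7
1, 1, 1, 1, 7
5, 6
1, 4, 6
2, 3, 6
1, 1, 3, 6
1, 2, 2, 6
1, 1, 1, 2, 6
1, 1, 1, 1, 1, 6
…and 37 more, for 49 total.

49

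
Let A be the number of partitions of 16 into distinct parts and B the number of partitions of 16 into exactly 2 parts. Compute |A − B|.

Partitions of 16 into distinct parts: 32.
Partitions of 16 into exactly 2 parts: 8.
|32 − 8| = 24.

24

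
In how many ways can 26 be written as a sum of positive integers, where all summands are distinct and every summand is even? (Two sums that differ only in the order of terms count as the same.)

18

Listing the qualifying partitions of 26:
26
24 + 2
22 + 4
20 + 6
20 + 4 + 2
18 + 8
18 + 6 + 2
16 + 10
16 + 8 + 2
16 + 6 + 4
14 + 12
14 + 10 + 2
14 + 8 + 4
14 + 6 + 4 + 2
12 + 10 + 4
12 + 8 + 6
12 + 8 + 4 + 2
10 + 8 + 6 + 2
That's 18 in total.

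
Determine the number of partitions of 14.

135

Counting exhaustively, 135 partitions satisfy the conditions.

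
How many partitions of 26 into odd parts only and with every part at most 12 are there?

116

Counting exhaustively, 116 partitions satisfy the conditions.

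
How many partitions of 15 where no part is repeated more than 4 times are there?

Counting exhaustively, 127 partitions satisfy the conditions.

127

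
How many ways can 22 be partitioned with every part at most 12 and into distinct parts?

There are too many to list fully; the first 12 (by largest part) are:
10, 12
1, 9, 12
2, 8, 12
3, 7, 12
1, 2, 7, 12
4, 6, 12
1, 3, 6, 12
1, 4, 5, 12
2, 3, 5, 12
1, 2, 3, 4, 12
1, 10, 11
2, 9, 11
…and 44 more, for 56 total.

56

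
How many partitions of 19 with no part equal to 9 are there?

448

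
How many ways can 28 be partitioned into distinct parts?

Systematic enumeration (by largest part, then next-largest, …) yields 222.

222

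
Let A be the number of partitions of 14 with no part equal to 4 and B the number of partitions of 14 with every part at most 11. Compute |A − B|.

38

Partitions of 14 with no part equal to 4: 93.
Partitions of 14 with every part at most 11: 131.
|93 − 131| = 38.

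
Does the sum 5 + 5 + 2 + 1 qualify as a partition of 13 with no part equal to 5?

No

The parts sum to 13, and the condition 'no summand equals 5' is violated.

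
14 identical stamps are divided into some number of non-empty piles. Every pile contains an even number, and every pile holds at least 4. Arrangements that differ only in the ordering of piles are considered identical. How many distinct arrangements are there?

4

Listing the qualifying partitions of 14:
14
10 + 4
8 + 6
6 + 4 + 4
That's 4 in total.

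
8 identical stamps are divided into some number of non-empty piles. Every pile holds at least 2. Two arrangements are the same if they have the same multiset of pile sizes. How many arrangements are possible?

7

Enumerating:
8
2+6
3+5
4+4
2+2+4
2+3+3
2+2+2+2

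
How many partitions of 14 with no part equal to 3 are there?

79

Systematic enumeration (by largest part, then next-largest, …) yields 79.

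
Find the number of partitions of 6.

Enumerating:
6
5+1
4+2
4+1+1
3+3
3+2+1
3+1+1+1
2+2+2
2+2+1+1
2+1+1+1+1
1+1+1+1+1+1

11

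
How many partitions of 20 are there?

627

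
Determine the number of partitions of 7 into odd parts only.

5

Listing the qualifying partitions of 7:
7
5+1+1
3+3+1
3+1+1+1+1
1+1+1+1+1+1+1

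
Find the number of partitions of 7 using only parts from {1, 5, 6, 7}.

4

The partitions of 7 that satisfy the conditions:
7
6 + 1
5 + 1 + 1
1 + 1 + 1 + 1 + 1 + 1 + 1
That's 4 in total.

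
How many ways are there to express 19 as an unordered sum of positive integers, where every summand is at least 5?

10

Listing the qualifying partitions of 19:
19
5+14
6+13
7+12
8+11
9+10
5+5+9
5+6+8
5+7+7
6+6+7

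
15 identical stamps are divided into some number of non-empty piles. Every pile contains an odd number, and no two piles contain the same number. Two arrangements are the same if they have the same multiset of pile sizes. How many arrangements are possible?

4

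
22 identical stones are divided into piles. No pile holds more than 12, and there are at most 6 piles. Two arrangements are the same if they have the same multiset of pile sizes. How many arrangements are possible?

308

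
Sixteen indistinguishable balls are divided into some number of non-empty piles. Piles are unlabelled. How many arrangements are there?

231

Counting exhaustively, 231 partitions satisfy the conditions.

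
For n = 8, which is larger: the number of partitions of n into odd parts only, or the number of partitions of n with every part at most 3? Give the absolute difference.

Partitions of 8 into odd parts only: 6.
Partitions of 8 with every part at most 3: 10.
|6 − 10| = 4.

4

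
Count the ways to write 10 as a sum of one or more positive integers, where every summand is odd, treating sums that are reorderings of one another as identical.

10

They are:
9,1
7,3
7,1,1,1
5,5
5,3,1,1
5,1,1,1,1,1
3,3,3,1
3,3,1,1,1,1
3,1,1,1,1,1,1,1
1,1,1,1,1,1,1,1,1,1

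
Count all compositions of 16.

There are 15 gaps and each independently is a cut or not, giving 2^15 = 32768.

32768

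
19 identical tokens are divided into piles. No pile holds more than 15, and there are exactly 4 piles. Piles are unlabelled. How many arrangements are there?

There are too many to list fully; the first 12 (by largest part) are:
15, 2, 1, 1
14, 3, 1, 1
14, 2, 2, 1
13, 4, 1, 1
13, 3, 2, 1
13, 2, 2, 2
12, 5, 1, 1
12, 4, 2, 1
12, 3, 3, 1
12, 3, 2, 2
11, 6, 1, 1
11, 5, 2, 1
…and 41 more, for 53 total.

53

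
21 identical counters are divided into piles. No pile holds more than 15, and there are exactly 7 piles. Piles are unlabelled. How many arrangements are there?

105

There are 105 such partitions.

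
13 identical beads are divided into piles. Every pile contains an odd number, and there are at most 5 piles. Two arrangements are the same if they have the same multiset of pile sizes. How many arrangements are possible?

Enumerating:
13
11, 1, 1
9, 3, 1
9, 1, 1, 1, 1
7, 5, 1
7, 3, 3
7, 3, 1, 1, 1
5, 5, 3
5, 5, 1, 1, 1
5, 3, 3, 1, 1
3, 3, 3, 3, 1

11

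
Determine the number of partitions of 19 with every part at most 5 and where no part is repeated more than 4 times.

Counting exhaustively, 71 partitions satisfy the conditions.

71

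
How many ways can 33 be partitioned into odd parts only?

448

A full systematic count gives 448.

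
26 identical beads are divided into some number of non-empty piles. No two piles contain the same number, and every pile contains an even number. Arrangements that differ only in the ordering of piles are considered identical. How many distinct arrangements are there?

18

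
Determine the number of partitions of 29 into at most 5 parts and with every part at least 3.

199

Enumerating by decreasing first part gives 199 partitions in all.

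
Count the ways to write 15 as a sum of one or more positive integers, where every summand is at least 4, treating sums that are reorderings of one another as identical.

8

Enumerating:
15
11+4
10+5
9+6
8+7
7+4+4
6+5+4
5+5+5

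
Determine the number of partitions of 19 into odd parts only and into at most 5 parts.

They are:
19
17+1+1
15+3+1
15+1+1+1+1
13+5+1
13+3+3
13+3+1+1+1
11+7+1
11+5+3
11+5+1+1+1
11+3+3+1+1
9+9+1
9+7+3
9+7+1+1+1
9+5+5
9+5+3+1+1
9+3+3+3+1
7+7+5
7+7+3+1+1
7+5+5+1+1
7+5+3+3+1
7+3+3+3+3
5+5+5+3+1
5+5+3+3+3

24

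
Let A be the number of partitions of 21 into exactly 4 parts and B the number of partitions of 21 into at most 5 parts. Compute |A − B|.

149

Partitions of 21 into exactly 4 parts: 72.
Partitions of 21 into at most 5 parts: 221.
|72 − 221| = 149.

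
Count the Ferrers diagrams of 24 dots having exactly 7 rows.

201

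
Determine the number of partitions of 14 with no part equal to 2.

There are too many to list fully; the first 12 (by largest part) are:
14
13,1
12,1,1
11,3
11,1,1,1
10,4
10,3,1
10,1,1,1,1
9,5
9,4,1
9,3,1,1
9,1,1,1,1,1
…and 46 more, for 58 total.

58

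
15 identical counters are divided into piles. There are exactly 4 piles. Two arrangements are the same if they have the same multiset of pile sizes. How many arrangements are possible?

There are too many to list fully; the first 12 (by largest part) are:
12 + 1 + 1 + 1
11 + 2 + 1 + 1
10 + 3 + 1 + 1
10 + 2 + 2 + 1
9 + 4 + 1 + 1
9 + 3 + 2 + 1
9 + 2 + 2 + 2
8 + 5 + 1 + 1
8 + 4 + 2 + 1
8 + 3 + 3 + 1
8 + 3 + 2 + 2
7 + 6 + 1 + 1
…and 15 more, for 27 total.

27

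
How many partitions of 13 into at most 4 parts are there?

A partial list (first 12 by largest part):
13
12+1
11+2
11+1+1
10+3
10+2+1
10+1+1+1
9+4
9+3+1
9+2+2
9+2+1+1
8+5
…and 27 more, for 39 total.

39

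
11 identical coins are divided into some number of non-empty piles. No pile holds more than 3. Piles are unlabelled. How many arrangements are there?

16

Listing the qualifying partitions of 11:
3 + 3 + 3 + 2
3 + 3 + 3 + 1 + 1
3 + 3 + 2 + 2 + 1
3 + 3 + 2 + 1 + 1 + 1
3 + 3 + 1 + 1 + 1 + 1 + 1
3 + 2 + 2 + 2 + 2
3 + 2 + 2 + 2 + 1 + 1
3 + 2 + 2 + 1 + 1 + 1 + 1
3 + 2 + 1 + 1 + 1 + 1 + 1 + 1
3 + 1 + 1 + 1 + 1 + 1 + 1 + 1 + 1
2 + 2 + 2 + 2 + 2 + 1
2 + 2 + 2 + 2 + 1 + 1 + 1
2 + 2 + 2 + 1 + 1 + 1 + 1 + 1
2 + 2 + 1 + 1 + 1 + 1 + 1 + 1 + 1
2 + 1 + 1 + 1 + 1 + 1 + 1 + 1 + 1 + 1
1 + 1 + 1 + 1 + 1 + 1 + 1 + 1 + 1 + 1 + 1
Counting gives 16.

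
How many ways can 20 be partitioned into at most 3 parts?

44

There are too many to list fully; the first 12 (by largest part) are:
20
19+1
18+2
18+1+1
17+3
17+2+1
16+4
16+3+1
16+2+2
15+5
15+4+1
15+3+2
…and 32 more, for 44 total.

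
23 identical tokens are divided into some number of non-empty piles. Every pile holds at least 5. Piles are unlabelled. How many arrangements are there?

21

Listing the qualifying partitions of 23:
23
5,18
6,17
7,16
8,15
9,14
10,13
5,5,13
11,12
5,6,12
5,7,11
6,6,11
5,8,10
6,7,10
5,9,9
6,8,9
7,7,9
7,8,8
5,5,5,8
5,5,6,7
5,6,6,6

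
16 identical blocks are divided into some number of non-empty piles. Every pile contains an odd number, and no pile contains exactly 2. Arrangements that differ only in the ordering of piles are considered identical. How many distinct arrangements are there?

There are too many to list fully; the first 12 (by largest part) are:
15,1
13,3
13,1,1,1
11,5
11,3,1,1
11,1,1,1,1,1
9,7
9,5,1,1
9,3,3,1
9,3,1,1,1,1
9,1,1,1,1,1,1,1
7,7,1,1
…and 20 more, for 32 total.

32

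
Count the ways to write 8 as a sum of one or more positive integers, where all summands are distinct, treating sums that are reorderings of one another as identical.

They are:
8
1, 7
2, 6
3, 5
1, 2, 5
1, 3, 4

6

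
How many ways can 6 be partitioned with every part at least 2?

4

Enumerating:
6
4+2
3+3
2+2+2
Counting gives 4.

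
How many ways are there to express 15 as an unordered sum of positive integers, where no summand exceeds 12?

Direct enumeration gives 172 partitions.

172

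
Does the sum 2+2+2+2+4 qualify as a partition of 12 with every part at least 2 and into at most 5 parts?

The parts sum to 12, and the condition 'every summand is at least 2' holds; the condition 'there are at most 5 summands' holds.

Yes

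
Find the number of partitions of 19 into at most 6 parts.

235

Systematic enumeration (by largest part, then next-largest, …) yields 235.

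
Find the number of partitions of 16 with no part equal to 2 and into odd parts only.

32

There are too many to list fully; the first 12 (by largest part) are:
15, 1
13, 3
13, 1, 1, 1
11, 5
11, 3, 1, 1
11, 1, 1, 1, 1, 1
9, 7
9, 5, 1, 1
9, 3, 3, 1
9, 3, 1, 1, 1, 1
9, 1, 1, 1, 1, 1, 1, 1
7, 7, 1, 1
…and 20 more, for 32 total.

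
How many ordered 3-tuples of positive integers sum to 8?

21

By stars and bars with positive parts, the count is C(7,2) = 21.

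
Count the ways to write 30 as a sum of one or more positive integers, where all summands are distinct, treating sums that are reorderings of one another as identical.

Enumerating by decreasing first part gives 296 partitions in all.

296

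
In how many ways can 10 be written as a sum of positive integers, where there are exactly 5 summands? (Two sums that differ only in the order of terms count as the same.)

Listing the qualifying partitions of 10:
6, 1, 1, 1, 1
5, 2, 1, 1, 1
4, 3, 1, 1, 1
4, 2, 2, 1, 1
3, 3, 2, 1, 1
3, 2, 2, 2, 1
2, 2, 2, 2, 2
That's 7 in total.

7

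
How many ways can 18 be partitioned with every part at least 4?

16

The partitions of 18 that satisfy the conditions:
18
4, 14
5, 13
6, 12
7, 11
8, 10
4, 4, 10
9, 9
4, 5, 9
4, 6, 8
5, 5, 8
4, 7, 7
5, 6, 7
6, 6, 6
4, 4, 4, 6
4, 4, 5, 5
That's 16 in total.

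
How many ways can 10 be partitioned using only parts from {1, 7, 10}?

Enumerating:
10
7+1+1+1
1+1+1+1+1+1+1+1+1+1
Counting gives 3.

3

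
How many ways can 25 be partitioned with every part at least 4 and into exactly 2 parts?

9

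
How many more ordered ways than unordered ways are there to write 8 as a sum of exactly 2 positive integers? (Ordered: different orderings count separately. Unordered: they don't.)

3

Compositions: C(7,1) = 7.
Unordered (partitions into 2 parts): 4.
Difference: 7 − 4 = 3.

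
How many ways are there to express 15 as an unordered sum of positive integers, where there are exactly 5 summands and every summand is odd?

7

They are:
1 + 1 + 1 + 1 + 11
1 + 1 + 1 + 3 + 9
1 + 1 + 1 + 5 + 7
1 + 1 + 3 + 3 + 7
1 + 1 + 3 + 5 + 5
1 + 3 + 3 + 3 + 5
3 + 3 + 3 + 3 + 3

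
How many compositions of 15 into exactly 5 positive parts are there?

1001

A composition of 15 into 5 positive parts is chosen by placing 4 dividers among the 14 gaps between 15 units: C(14,4) = 1001.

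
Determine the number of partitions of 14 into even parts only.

They are:
14
2+12
4+10
2+2+10
6+8
2+4+8
2+2+2+8
2+6+6
4+4+6
2+2+4+6
2+2+2+2+6
2+4+4+4
2+2+2+4+4
2+2+2+2+2+4
2+2+2+2+2+2+2
Counting gives 15.

15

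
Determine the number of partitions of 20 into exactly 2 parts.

10

Enumerating:
19,1
18,2
17,3
16,4
15,5
14,6
13,7
12,8
11,9
10,10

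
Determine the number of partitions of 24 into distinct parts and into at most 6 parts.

Direct enumeration gives 122 partitions.

122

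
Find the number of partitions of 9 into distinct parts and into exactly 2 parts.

4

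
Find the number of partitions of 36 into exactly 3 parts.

Systematic enumeration (by largest part, then next-largest, …) yields 108.

108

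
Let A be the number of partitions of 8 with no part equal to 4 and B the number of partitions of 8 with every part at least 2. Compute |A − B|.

10

Partitions of 8 with no part equal to 4: 17.
Partitions of 8 with every part at least 2: 7.
|17 − 7| = 10.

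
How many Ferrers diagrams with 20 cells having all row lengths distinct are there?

64

A partial list (first 12 by largest part):
20
19+1
18+2
17+3
17+2+1
16+4
16+3+1
15+5
15+4+1
15+3+2
14+6
14+5+1
…and 52 more, for 64 total.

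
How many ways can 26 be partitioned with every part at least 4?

There are too many to list fully; the first 12 (by largest part) are:
26
22, 4
21, 5
20, 6
19, 7
18, 8
18, 4, 4
17, 9
17, 5, 4
16, 10
16, 6, 4
16, 5, 5
…and 58 more, for 70 total.

70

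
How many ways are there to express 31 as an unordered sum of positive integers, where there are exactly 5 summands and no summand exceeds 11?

Direct enumeration gives 141 partitions.

141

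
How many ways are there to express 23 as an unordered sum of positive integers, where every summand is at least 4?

39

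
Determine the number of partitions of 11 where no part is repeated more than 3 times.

38

A partial list (first 12 by largest part):
11
10, 1
9, 2
9, 1, 1
8, 3
8, 2, 1
8, 1, 1, 1
7, 4
7, 3, 1
7, 2, 2
7, 2, 1, 1
6, 5
…and 26 more, for 38 total.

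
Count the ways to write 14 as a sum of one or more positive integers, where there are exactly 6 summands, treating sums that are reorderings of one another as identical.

20

Listing the qualifying partitions of 14:
9 + 1 + 1 + 1 + 1 + 1
8 + 2 + 1 + 1 + 1 + 1
7 + 3 + 1 + 1 + 1 + 1
7 + 2 + 2 + 1 + 1 + 1
6 + 4 + 1 + 1 + 1 + 1
6 + 3 + 2 + 1 + 1 + 1
6 + 2 + 2 + 2 + 1 + 1
5 + 5 + 1 + 1 + 1 + 1
5 + 4 + 2 + 1 + 1 + 1
5 + 3 + 3 + 1 + 1 + 1
5 + 3 + 2 + 2 + 1 + 1
5 + 2 + 2 + 2 + 2 + 1
4 + 4 + 3 + 1 + 1 + 1
4 + 4 + 2 + 2 + 1 + 1
4 + 3 + 3 + 2 + 1 + 1
4 + 3 + 2 + 2 + 2 + 1
4 + 2 + 2 + 2 + 2 + 2
3 + 3 + 3 + 3 + 1 + 1
3 + 3 + 3 + 2 + 2 + 1
3 + 3 + 2 + 2 + 2 + 2
Counting gives 20.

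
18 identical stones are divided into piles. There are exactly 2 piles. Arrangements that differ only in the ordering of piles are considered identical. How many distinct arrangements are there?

9

Enumerating:
17 + 1
16 + 2
15 + 3
14 + 4
13 + 5
12 + 6
11 + 7
10 + 8
9 + 9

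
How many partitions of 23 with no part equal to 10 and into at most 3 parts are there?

There are too many to list fully; the first 12 (by largest part) are:
23
22, 1
21, 2
21, 1, 1
20, 3
20, 2, 1
19, 4
19, 3, 1
19, 2, 2
18, 5
18, 4, 1
18, 3, 2
…and 37 more, for 49 total.

49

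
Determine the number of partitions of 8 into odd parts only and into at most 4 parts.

4

They are:
7,1
5,3
5,1,1,1
3,3,1,1
That's 4 in total.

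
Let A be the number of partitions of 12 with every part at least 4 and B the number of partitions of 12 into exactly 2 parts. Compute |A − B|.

1

Partitions of 12 with every part at least 4: 5.
Partitions of 12 into exactly 2 parts: 6.
|5 − 6| = 1.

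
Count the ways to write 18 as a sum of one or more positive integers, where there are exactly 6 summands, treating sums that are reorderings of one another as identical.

58

There are too many to list fully; the first 12 (by largest part) are:
13, 1, 1, 1, 1, 1
12, 2, 1, 1, 1, 1
11, 3, 1, 1, 1, 1
11, 2, 2, 1, 1, 1
10, 4, 1, 1, 1, 1
10, 3, 2, 1, 1, 1
10, 2, 2, 2, 1, 1
9, 5, 1, 1, 1, 1
9, 4, 2, 1, 1, 1
9, 3, 3, 1, 1, 1
9, 3, 2, 2, 1, 1
9, 2, 2, 2, 2, 1
…and 46 more, for 58 total.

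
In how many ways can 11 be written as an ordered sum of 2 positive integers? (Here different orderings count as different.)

Equivalently, choose which 1 of the 10 gaps become plus signs: C(10,1) = 10.

10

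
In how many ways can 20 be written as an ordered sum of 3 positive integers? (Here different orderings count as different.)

Equivalently, choose which 2 of the 19 gaps become plus signs: C(19,2) = 171.

171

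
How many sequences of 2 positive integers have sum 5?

4

Place 1 bars in the 4 internal gaps of a row of 5 dots: C(4,1) = 4.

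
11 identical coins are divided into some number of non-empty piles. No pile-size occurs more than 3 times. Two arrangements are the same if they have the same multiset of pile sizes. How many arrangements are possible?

38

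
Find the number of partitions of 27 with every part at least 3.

Systematic enumeration (by largest part, then next-largest, …) yields 191.

191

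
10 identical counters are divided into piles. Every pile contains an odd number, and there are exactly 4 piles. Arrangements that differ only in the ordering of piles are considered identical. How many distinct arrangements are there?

Listing the qualifying partitions of 10:
7, 1, 1, 1
5, 3, 1, 1
3, 3, 3, 1
That's 3 in total.

3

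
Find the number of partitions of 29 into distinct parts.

Counting exhaustively, 256 partitions satisfy the conditions.

256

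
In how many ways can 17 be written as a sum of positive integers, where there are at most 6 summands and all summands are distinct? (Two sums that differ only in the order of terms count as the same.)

There are too many to list fully; the first 12 (by largest part) are:
17
16 + 1
15 + 2
14 + 3
14 + 2 + 1
13 + 4
13 + 3 + 1
12 + 5
12 + 4 + 1
12 + 3 + 2
11 + 6
11 + 5 + 1
…and 26 more, for 38 total.

38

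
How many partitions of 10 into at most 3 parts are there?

14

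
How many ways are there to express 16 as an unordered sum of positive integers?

A full systematic count gives 231.

231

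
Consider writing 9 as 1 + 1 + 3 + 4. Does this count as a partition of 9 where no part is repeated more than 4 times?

The parts sum to 9, and the condition 'no summand is used more than 4 times' holds.

Yes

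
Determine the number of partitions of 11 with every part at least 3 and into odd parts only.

2

The partitions of 11 that satisfy the conditions:
11
3+3+5
That's 2 in total.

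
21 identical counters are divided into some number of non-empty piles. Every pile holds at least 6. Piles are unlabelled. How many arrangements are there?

9

The partitions of 21 that satisfy the conditions:
21
15,6
14,7
13,8
12,9
11,10
9,6,6
8,7,6
7,7,7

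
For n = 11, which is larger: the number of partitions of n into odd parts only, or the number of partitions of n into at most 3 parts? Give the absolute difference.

Partitions of 11 into odd parts only: 12.
Partitions of 11 into at most 3 parts: 16.
|12 − 16| = 4.

4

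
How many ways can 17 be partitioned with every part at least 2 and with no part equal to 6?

52

There are too many to list fully; the first 12 (by largest part) are:
17
15 + 2
14 + 3
13 + 4
13 + 2 + 2
12 + 5
12 + 3 + 2
11 + 4 + 2
11 + 3 + 3
11 + 2 + 2 + 2
10 + 7
10 + 5 + 2
…and 40 more, for 52 total.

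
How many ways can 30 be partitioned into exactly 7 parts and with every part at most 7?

There are 90 such partitions.

90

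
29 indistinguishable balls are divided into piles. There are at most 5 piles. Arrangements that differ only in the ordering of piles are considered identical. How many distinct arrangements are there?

603

Enumerating by decreasing first part gives 603 partitions in all.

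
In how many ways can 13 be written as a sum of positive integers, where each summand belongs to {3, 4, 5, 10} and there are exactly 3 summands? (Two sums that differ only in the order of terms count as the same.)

2

The partitions of 13 that satisfy the conditions:
5, 5, 3
5, 4, 4
That's 2 in total.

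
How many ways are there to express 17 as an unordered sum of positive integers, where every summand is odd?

There are too many to list fully; the first 12 (by largest part) are:
17
1,1,15
1,3,13
1,1,1,1,13
1,5,11
3,3,11
1,1,1,3,11
1,1,1,1,1,1,11
1,7,9
3,5,9
1,1,1,5,9
1,1,3,3,9
…and 26 more, for 38 total.

38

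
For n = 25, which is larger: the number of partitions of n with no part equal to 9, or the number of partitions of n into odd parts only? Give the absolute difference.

1585

Partitions of 25 with no part equal to 9: 1727.
Partitions of 25 into odd parts only: 142.
|1727 − 142| = 1585.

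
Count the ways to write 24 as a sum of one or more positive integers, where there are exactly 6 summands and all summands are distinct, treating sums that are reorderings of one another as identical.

3

The partitions of 24 that satisfy the conditions:
1+2+3+4+5+9
1+2+3+4+6+8
1+2+3+5+6+7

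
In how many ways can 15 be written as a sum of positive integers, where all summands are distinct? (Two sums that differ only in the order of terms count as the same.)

A partial list (first 12 by largest part):
15
14,1
13,2
12,3
12,2,1
11,4
11,3,1
10,5
10,4,1
10,3,2
9,6
9,5,1
…and 15 more, for 27 total.

27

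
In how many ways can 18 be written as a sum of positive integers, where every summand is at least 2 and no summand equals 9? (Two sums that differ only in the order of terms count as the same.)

80

Systematic enumeration (by largest part, then next-largest, …) yields 80.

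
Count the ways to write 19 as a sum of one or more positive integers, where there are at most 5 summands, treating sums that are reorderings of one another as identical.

164

A full systematic count gives 164.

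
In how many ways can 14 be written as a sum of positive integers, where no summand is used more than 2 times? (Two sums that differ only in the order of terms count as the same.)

A partial list (first 12 by largest part):
14
13, 1
12, 2
12, 1, 1
11, 3
11, 2, 1
10, 4
10, 3, 1
10, 2, 2
10, 2, 1, 1
9, 5
9, 4, 1
…and 45 more, for 57 total.

57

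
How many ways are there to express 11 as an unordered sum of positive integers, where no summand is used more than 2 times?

27

A partial list (first 12 by largest part):
11
10 + 1
9 + 2
9 + 1 + 1
8 + 3
8 + 2 + 1
7 + 4
7 + 3 + 1
7 + 2 + 2
7 + 2 + 1 + 1
6 + 5
6 + 4 + 1
…and 15 more, for 27 total.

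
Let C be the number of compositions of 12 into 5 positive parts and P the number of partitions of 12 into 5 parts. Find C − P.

317

Ordered (compositions into 5 parts): C(11,4) = 330.
Partitions of 12 into exactly 5 parts: 13.
Difference: 330 − 13 = 317.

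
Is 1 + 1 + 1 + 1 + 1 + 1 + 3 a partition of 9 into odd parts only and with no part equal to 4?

The parts sum to 9, and the condition 'every summand is odd' holds; the condition 'no summand equals 4' holds.

Yes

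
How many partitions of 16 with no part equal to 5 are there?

175

Systematic enumeration (by largest part, then next-largest, …) yields 175.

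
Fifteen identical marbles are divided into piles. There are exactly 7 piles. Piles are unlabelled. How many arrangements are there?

21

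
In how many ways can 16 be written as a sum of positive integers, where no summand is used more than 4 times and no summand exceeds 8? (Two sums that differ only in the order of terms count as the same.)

A full systematic count gives 123.

123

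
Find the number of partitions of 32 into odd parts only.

Enumerating by decreasing first part gives 390 partitions in all.

390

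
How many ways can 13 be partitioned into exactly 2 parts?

They are:
12, 1
11, 2
10, 3
9, 4
8, 5
7, 6

6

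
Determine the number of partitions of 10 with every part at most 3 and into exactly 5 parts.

3

Enumerating:
3, 3, 2, 1, 1
3, 2, 2, 2, 1
2, 2, 2, 2, 2
Counting gives 3.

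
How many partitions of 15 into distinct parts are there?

A partial list (first 12 by largest part):
15
1, 14
2, 13
3, 12
1, 2, 12
4, 11
1, 3, 11
5, 10
1, 4, 10
2, 3, 10
6, 9
1, 5, 9
…and 15 more, for 27 total.

27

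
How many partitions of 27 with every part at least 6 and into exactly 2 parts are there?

The partitions of 27 that satisfy the conditions:
21,6
20,7
19,8
18,9
17,10
16,11
15,12
14,13

8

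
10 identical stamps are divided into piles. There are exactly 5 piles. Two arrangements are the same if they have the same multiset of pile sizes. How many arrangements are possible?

Enumerating:
6, 1, 1, 1, 1
5, 2, 1, 1, 1
4, 3, 1, 1, 1
4, 2, 2, 1, 1
3, 3, 2, 1, 1
3, 2, 2, 2, 1
2, 2, 2, 2, 2

7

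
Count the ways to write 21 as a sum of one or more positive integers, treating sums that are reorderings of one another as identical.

792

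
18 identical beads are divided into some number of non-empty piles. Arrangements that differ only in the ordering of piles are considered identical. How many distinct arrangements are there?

385

Systematic enumeration (by largest part, then next-largest, …) yields 385.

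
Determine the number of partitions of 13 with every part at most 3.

They are:
1, 3, 3, 3, 3
2, 2, 3, 3, 3
1, 1, 2, 3, 3, 3
1, 1, 1, 1, 3, 3, 3
1, 2, 2, 2, 3, 3
1, 1, 1, 2, 2, 3, 3
1, 1, 1, 1, 1, 2, 3, 3
1, 1, 1, 1, 1, 1, 1, 3, 3
2, 2, 2, 2, 2, 3
1, 1, 2, 2, 2, 2, 3
1, 1, 1, 1, 2, 2, 2, 3
1, 1, 1, 1, 1, 1, 2, 2, 3
1, 1, 1, 1, 1, 1, 1, 1, 2, 3
1, 1, 1, 1, 1, 1, 1, 1, 1, 1, 3
1, 2, 2, 2, 2, 2, 2
1, 1, 1, 2, 2, 2, 2, 2
1, 1, 1, 1, 1, 2, 2, 2, 2
1, 1, 1, 1, 1, 1, 1, 2, 2, 2
1, 1, 1, 1, 1, 1, 1, 1, 1, 2, 2
1, 1, 1, 1, 1, 1, 1, 1, 1, 1, 1, 2
1, 1, 1, 1, 1, 1, 1, 1, 1, 1, 1, 1, 1
Counting gives 21.

21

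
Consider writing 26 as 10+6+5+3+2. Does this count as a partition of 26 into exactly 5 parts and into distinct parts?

The parts sum to 26, and the condition 'there are exactly 5 summands' holds; the condition 'all summands are distinct' holds.

Yes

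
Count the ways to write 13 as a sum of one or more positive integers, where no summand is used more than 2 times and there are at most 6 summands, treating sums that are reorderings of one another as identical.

44

There are too many to list fully; the first 12 (by largest part) are:
13
12, 1
11, 2
11, 1, 1
10, 3
10, 2, 1
9, 4
9, 3, 1
9, 2, 2
9, 2, 1, 1
8, 5
8, 4, 1
…and 32 more, for 44 total.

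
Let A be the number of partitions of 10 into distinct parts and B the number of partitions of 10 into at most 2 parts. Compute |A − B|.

4

Partitions of 10 into distinct parts: 10.
Partitions of 10 into at most 2 parts: 6.
|10 − 6| = 4.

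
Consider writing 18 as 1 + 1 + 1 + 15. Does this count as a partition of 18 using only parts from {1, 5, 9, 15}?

Yes

The parts sum to 18, and the condition 'each summand belongs to {1, 5, 9, 15}' holds.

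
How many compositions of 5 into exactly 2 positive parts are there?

4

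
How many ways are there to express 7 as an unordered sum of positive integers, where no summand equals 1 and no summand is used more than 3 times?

Enumerating:
7
5 + 2
4 + 3
3 + 2 + 2

4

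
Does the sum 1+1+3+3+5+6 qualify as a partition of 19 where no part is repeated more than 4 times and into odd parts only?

No

The parts sum to 19, and the condition 'every summand is odd' is violated.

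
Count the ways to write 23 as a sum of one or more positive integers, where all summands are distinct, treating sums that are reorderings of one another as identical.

Enumerating by decreasing first part gives 104 partitions in all.

104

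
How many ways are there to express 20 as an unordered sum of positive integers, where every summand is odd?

64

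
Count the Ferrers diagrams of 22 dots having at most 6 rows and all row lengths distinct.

Counting exhaustively, 89 partitions satisfy the conditions.

89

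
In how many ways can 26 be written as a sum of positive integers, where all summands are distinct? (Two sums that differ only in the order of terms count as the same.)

165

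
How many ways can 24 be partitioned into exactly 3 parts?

48

There are too many to list fully; the first 12 (by largest part) are:
1,1,22
1,2,21
1,3,20
2,2,20
1,4,19
2,3,19
1,5,18
2,4,18
3,3,18
1,6,17
2,5,17
3,4,17
…and 36 more, for 48 total.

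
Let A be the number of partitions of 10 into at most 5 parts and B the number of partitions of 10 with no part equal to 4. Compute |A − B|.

Partitions of 10 into at most 5 parts: 30.
Partitions of 10 with no part equal to 4: 31.
|30 − 31| = 1.

1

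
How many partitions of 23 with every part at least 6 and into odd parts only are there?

2

Enumerating:
23
9, 7, 7
Counting gives 2.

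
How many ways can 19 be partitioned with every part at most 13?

471

Systematic enumeration (by largest part, then next-largest, …) yields 471.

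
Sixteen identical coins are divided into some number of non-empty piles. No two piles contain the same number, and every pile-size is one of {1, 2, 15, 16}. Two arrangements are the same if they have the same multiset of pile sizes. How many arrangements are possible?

They are:
16
15+1

2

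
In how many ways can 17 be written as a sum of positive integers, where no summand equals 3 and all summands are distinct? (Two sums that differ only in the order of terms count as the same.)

24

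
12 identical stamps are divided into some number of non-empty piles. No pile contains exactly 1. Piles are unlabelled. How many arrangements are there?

21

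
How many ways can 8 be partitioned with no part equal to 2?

11

Listing the qualifying partitions of 8:
8
7,1
6,1,1
5,3
5,1,1,1
4,4
4,3,1
4,1,1,1,1
3,3,1,1
3,1,1,1,1,1
1,1,1,1,1,1,1,1
Counting gives 11.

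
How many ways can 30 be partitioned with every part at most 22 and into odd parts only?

285

There are 285 such partitions.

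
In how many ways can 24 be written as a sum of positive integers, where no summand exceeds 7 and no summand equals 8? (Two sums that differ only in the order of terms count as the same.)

733

Enumerating by decreasing first part gives 733 partitions in all.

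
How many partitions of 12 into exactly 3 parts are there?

12

Enumerating:
10, 1, 1
9, 2, 1
8, 3, 1
8, 2, 2
7, 4, 1
7, 3, 2
6, 5, 1
6, 4, 2
6, 3, 3
5, 5, 2
5, 4, 3
4, 4, 4
Counting gives 12.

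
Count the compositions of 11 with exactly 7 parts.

210

A composition of 11 into 7 positive parts is chosen by placing 6 dividers among the 10 gaps between 11 units: C(10,6) = 210.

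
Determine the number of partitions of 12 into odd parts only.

15

Enumerating:
1, 11
3, 9
1, 1, 1, 9
5, 7
1, 1, 3, 7
1, 1, 1, 1, 1, 7
1, 1, 5, 5
1, 3, 3, 5
1, 1, 1, 1, 3, 5
1, 1, 1, 1, 1, 1, 1, 5
3, 3, 3, 3
1, 1, 1, 3, 3, 3
1, 1, 1, 1, 1, 1, 3, 3
1, 1, 1, 1, 1, 1, 1, 1, 1, 3
1, 1, 1, 1, 1, 1, 1, 1, 1, 1, 1, 1
That's 15 in total.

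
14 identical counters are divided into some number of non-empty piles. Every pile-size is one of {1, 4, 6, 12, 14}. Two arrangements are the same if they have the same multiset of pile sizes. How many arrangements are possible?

10

They are:
14
12+1+1
6+6+1+1
6+4+4
6+4+1+1+1+1
6+1+1+1+1+1+1+1+1
4+4+4+1+1
4+4+1+1+1+1+1+1
4+1+1+1+1+1+1+1+1+1+1
1+1+1+1+1+1+1+1+1+1+1+1+1+1
Counting gives 10.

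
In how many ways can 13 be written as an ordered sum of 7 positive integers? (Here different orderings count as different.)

924

By stars and bars with positive parts, the count is C(12,6) = 924.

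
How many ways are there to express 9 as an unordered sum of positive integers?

There are too many to list fully; the first 12 (by largest part) are:
9
8,1
7,2
7,1,1
6,3
6,2,1
6,1,1,1
5,4
5,3,1
5,2,2
5,2,1,1
5,1,1,1,1
…and 18 more, for 30 total.

30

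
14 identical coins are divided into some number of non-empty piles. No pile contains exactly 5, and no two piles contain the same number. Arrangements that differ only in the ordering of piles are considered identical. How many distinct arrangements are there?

16

The partitions of 14 that satisfy the conditions:
14
13 + 1
12 + 2
11 + 3
11 + 2 + 1
10 + 4
10 + 3 + 1
9 + 4 + 1
9 + 3 + 2
8 + 6
8 + 4 + 2
8 + 3 + 2 + 1
7 + 6 + 1
7 + 4 + 3
7 + 4 + 2 + 1
6 + 4 + 3 + 1
That's 16 in total.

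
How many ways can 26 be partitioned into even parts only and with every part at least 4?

24

They are:
26
22,4
20,6
18,8
18,4,4
16,10
16,6,4
14,12
14,8,4
14,6,6
14,4,4,4
12,10,4
12,8,6
12,6,4,4
10,10,6
10,8,8
10,8,4,4
10,6,6,4
10,4,4,4,4
8,8,6,4
8,6,6,6
8,6,4,4,4
6,6,6,4,4
6,4,4,4,4,4
Counting gives 24.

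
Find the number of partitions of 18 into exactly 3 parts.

27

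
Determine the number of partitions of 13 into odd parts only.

They are:
13
11 + 1 + 1
9 + 3 + 1
9 + 1 + 1 + 1 + 1
7 + 5 + 1
7 + 3 + 3
7 + 3 + 1 + 1 + 1
7 + 1 + 1 + 1 + 1 + 1 + 1
5 + 5 + 3
5 + 5 + 1 + 1 + 1
5 + 3 + 3 + 1 + 1
5 + 3 + 1 + 1 + 1 + 1 + 1
5 + 1 + 1 + 1 + 1 + 1 + 1 + 1 + 1
3 + 3 + 3 + 3 + 1
3 + 3 + 3 + 1 + 1 + 1 + 1
3 + 3 + 1 + 1 + 1 + 1 + 1 + 1 + 1
3 + 1 + 1 + 1 + 1 + 1 + 1 + 1 + 1 + 1 + 1
1 + 1 + 1 + 1 + 1 + 1 + 1 + 1 + 1 + 1 + 1 + 1 + 1

18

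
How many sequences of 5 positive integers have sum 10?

126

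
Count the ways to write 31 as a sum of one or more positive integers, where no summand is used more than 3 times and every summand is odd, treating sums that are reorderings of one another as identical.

Counting exhaustively, 112 partitions satisfy the conditions.

112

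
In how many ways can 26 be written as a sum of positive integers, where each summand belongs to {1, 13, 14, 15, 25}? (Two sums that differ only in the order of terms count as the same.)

Enumerating:
25,1
15,1,1,1,1,1,1,1,1,1,1,1
14,1,1,1,1,1,1,1,1,1,1,1,1
13,13
13,1,1,1,1,1,1,1,1,1,1,1,1,1
1,1,1,1,1,1,1,1,1,1,1,1,1,1,1,1,1,1,1,1,1,1,1,1,1,1
That's 6 in total.

6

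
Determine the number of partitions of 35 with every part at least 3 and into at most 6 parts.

591

Direct enumeration gives 591 partitions.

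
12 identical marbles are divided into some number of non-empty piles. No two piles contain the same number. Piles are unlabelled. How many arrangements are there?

Listing the qualifying partitions of 12:
12
1+11
2+10
3+9
1+2+9
4+8
1+3+8
5+7
1+4+7
2+3+7
1+5+6
2+4+6
1+2+3+6
3+4+5
1+2+4+5

15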